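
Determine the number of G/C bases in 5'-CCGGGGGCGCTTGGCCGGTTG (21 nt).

Base counts: G=11, A=0, C=6, T=4
G+C = 11 + 6 = 17

17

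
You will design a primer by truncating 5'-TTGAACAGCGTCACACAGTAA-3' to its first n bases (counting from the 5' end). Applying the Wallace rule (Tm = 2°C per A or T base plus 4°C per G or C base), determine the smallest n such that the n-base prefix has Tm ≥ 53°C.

n = 18

First 17 bases: TTGAACAGCGTCACACA → Tm = 50°C (< 53°C)
First 18 bases: TTGAACAGCGTCACACAG → Tm = 54°C (≥ 53°C)
Each additional base adds 2°C (A/T) or 4°C (G/C), so Tm is non-decreasing in n; n = 18 is the first length to reach 53°C.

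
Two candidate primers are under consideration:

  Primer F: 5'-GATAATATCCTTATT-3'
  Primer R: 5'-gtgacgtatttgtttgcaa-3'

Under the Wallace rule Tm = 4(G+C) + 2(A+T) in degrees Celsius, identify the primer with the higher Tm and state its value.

Primer R, 52°C

Primer F: A+T=12, G+C=3 → Tm = 2(12)+4(3) = 36°C
Primer R: A+T=12, G+C=7 → Tm = 2(12)+4(7) = 52°C
36°C vs 52°C → primer R is higher.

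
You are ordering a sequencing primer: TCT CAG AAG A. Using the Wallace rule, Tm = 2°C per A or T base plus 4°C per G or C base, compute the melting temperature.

28°C

Base counts: G=2, T=2, A=4, C=2
A+T = 6, G+C = 4
Tm = 2(6) + 4(4) = 12 + 16 = 28°C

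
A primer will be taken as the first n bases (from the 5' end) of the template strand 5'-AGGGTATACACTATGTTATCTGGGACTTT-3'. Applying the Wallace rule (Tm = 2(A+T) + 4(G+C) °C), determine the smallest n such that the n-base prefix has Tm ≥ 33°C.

First 11 bases: AGGGTATACAC → Tm = 32°C (< 33°C)
First 12 bases: AGGGTATACACT → Tm = 34°C (≥ 33°C)
Since every base adds ≥2°C, Tm only increases with n, so the threshold is first crossed at n = 12.

n = 12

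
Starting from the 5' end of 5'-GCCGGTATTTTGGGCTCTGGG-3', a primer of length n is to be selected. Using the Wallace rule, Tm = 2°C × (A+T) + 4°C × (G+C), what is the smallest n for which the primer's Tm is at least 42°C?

n = 14

First 13 bases: GCCGGTATTTTGG → Tm = 40°C (< 42°C)
First 14 bases: GCCGGTATTTTGGG → Tm = 44°C (≥ 42°C)
Each additional base adds 2°C (A/T) or 4°C (G/C), so Tm is non-decreasing in n; n = 14 is the first length to reach 42°C.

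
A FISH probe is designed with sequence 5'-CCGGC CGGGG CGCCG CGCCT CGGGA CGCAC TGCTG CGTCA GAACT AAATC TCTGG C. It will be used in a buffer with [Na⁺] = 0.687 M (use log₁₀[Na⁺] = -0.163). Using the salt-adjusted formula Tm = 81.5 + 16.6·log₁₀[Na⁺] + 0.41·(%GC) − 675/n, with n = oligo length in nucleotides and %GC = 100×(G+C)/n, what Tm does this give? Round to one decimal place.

96.0°C

Length n = 56. C=21, T=8, G=19, A=8
G+C = 40, so %GC = 40/56 × 100 = 71.429%
Salt term: 16.6 × (-0.163) = -2.706
GC term: 0.41 × 71.429 = 29.286; length term: −675/56 = −12.054
Tm = 81.5 + (-2.706) + 29.286 − 12.054 = 96.026 → 96.0°C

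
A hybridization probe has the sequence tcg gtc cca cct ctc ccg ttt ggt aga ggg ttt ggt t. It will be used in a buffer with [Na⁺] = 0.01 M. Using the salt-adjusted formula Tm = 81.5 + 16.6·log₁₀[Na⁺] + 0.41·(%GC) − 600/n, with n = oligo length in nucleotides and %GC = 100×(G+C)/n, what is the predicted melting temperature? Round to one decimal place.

Length n = 37. Scanning the sequence gives G=11, T=13, A=3, C=10.
G+C = 21, so %GC = 21/37 × 100 = 56.757%
Salt term: 16.6 × (-2) = -33.2
GC term: 0.41 × 56.757 = 23.27; length term: −600/37 = −16.216
Tm = 81.5 + (-33.2) + 23.27 − 16.216 = 55.354 → 55.4°C

55.4°C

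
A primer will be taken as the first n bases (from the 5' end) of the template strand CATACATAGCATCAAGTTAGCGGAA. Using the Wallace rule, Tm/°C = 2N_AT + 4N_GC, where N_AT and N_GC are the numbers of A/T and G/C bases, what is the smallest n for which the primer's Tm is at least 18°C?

First 6 bases: CATACA → Tm = 16°C (< 18°C)
First 7 bases: CATACAT → Tm = 18°C (≥ 18°C)
Each additional base adds 2°C (A/T) or 4°C (G/C), so Tm is non-decreasing in n; n = 7 is the first length to reach 18°C.

n = 7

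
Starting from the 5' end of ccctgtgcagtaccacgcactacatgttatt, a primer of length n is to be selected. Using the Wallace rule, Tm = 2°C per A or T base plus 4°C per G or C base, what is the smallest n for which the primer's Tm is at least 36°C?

First 10 bases: CCCTGTGCAG → Tm = 34°C (< 36°C)
First 11 bases: CCCTGTGCAGT → Tm = 36°C (≥ 36°C)
Each additional base adds 2°C (A/T) or 4°C (G/C), so Tm is non-decreasing in n; n = 11 is the first length to reach 36°C.

n = 11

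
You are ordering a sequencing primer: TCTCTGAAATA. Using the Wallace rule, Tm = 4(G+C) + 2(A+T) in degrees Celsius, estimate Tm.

28°C

Base counts: T=4, G=1, C=2, A=4
A+T = 8, G+C = 3
Tm = 4·3 + 2·8 = 12 + 16 = 28°C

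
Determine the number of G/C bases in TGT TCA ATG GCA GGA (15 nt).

7

Base counts: T=4, C=2, G=5, A=4
Total G or C: 5 + 2 = 7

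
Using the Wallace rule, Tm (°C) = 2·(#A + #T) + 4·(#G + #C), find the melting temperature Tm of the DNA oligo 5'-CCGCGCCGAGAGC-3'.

C=6, T=0, G=5, A=2
So N_AT = 2 and N_GC = 11.
Tm = 2(2) + 4(11) = 4 + 44 = 48°C

48°C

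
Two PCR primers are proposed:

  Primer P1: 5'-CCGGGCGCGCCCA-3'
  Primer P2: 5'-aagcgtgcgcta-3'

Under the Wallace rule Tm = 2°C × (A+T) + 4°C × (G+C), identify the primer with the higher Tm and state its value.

Primer P1: A+T=1, G+C=12 → Tm = 2(1)+4(12) = 50°C
Primer P2: A+T=5, G+C=7 → Tm = 2(5)+4(7) = 38°C
50°C vs 38°C → primer P1 is higher.

Primer P1, 50°C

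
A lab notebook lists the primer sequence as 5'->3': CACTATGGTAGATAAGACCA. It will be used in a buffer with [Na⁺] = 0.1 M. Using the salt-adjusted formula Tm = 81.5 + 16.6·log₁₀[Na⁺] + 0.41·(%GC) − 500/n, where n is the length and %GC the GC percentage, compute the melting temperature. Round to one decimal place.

56.3°C

Length n = 20. Counting bases: C=4, A=8, T=4, G=4
G+C = 8, so %GC = 8/20 × 100 = 40%
Salt term: 16.6 × (-1) = -16.6
GC term: 0.41 × 40 = 16.4; length term: −500/20 = −25
Tm = 81.5 + (-16.6) + 16.4 − 25 = 56.3 → 56.3°C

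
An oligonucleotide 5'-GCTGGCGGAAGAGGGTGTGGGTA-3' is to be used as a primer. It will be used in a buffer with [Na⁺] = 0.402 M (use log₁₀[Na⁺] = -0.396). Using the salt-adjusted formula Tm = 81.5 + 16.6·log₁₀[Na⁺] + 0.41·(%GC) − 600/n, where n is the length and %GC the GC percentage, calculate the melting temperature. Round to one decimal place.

75.6°C

Length n = 23. C=2, T=4, G=13, A=4
G+C = 15, so %GC = 15/23 × 100 = 65.217%
Salt term: 16.6 × (-0.396) = -6.574
GC term: 0.41 × 65.217 = 26.739; length term: −600/23 = −26.087
Tm = 81.5 + (-6.574) + 26.739 − 26.087 = 75.578 → 75.6°C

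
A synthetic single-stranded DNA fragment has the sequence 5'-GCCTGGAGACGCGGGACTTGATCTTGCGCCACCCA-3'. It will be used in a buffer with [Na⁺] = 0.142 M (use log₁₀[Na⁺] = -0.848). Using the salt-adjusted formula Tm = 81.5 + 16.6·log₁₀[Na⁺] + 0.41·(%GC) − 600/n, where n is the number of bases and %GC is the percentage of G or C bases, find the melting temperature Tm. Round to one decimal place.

77.2°C

Length n = 35. Scanning the sequence gives T=6, C=12, G=11, A=6.
G+C = 23, so %GC = 23/35 × 100 = 65.714%
Salt term: 16.6 × (-0.848) = -14.077
GC term: 0.41 × 65.714 = 26.943; length term: −600/35 = −17.143
Tm = 81.5 + (-14.077) + 26.943 − 17.143 = 77.223 → 77.2°C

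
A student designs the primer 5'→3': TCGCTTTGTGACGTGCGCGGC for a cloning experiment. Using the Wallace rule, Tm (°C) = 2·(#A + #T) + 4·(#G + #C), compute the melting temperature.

70°C

Counting bases: T=6, G=8, A=1, C=6
So N_AT = 7 and N_GC = 14.
Tm = 4·14 + 2·7 = 56 + 14 = 70°C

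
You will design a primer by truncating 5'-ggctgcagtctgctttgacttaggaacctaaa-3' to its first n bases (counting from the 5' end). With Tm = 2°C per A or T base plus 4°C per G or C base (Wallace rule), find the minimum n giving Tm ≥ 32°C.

First 9 bases: GGCTGCAGT → Tm = 30°C (< 32°C)
First 10 bases: GGCTGCAGTC → Tm = 34°C (≥ 32°C)
Since every base adds ≥2°C, Tm only increases with n, so the threshold is first crossed at n = 10.

n = 10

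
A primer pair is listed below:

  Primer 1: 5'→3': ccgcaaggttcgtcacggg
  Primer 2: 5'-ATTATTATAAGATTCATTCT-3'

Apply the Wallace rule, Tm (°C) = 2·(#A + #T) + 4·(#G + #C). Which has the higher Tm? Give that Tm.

Primer 1: A+T=6, G+C=13 → Tm = 2(6)+4(13) = 64°C
Primer 2: A+T=17, G+C=3 → Tm = 2(17)+4(3) = 46°C
64°C vs 46°C → primer 1 is higher.

Primer 1, 64°C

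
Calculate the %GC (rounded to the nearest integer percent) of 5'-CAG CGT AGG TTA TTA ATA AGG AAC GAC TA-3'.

38%

Base counts: T=7, A=11, G=7, C=4
G+C = 7 + 4 = 11 out of 29 bases
%GC = 11/29 × 100 = 37.93% ≈ 38%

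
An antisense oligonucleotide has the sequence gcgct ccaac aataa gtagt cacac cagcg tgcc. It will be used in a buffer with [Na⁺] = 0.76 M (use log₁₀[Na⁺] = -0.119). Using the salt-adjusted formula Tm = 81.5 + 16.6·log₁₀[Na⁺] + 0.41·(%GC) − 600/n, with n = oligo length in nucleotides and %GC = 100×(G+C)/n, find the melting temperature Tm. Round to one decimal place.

84.8°C

Length n = 34. C=12, G=7, T=5, A=10
G+C = 19, so %GC = 19/34 × 100 = 55.882%
Salt term: 16.6 × (-0.119) = -1.975
GC term: 0.41 × 55.882 = 22.912; length term: −600/34 = −17.647
Tm = 81.5 + (-1.975) + 22.912 − 17.647 = 84.79 → 84.8°C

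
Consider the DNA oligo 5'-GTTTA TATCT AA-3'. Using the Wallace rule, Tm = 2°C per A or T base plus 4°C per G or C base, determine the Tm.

28°C

Base counts: C=1, G=1, A=4, T=6
AT pairs contribute 10, GC pairs contribute 2.
Tm = 2×10 + 4×2 = 28°C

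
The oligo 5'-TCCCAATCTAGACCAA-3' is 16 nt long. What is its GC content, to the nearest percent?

44%

Scanning the sequence gives C=6, T=3, G=1, A=6.
G+C = 1 + 6 = 7 out of 16 bases
%GC = 7/16 × 100 = 43.75% ≈ 44%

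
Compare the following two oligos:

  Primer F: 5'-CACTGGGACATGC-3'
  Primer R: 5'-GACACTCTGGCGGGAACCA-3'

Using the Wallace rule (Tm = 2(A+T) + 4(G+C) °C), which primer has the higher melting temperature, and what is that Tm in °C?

Primer R, 62°C

Primer F: A+T=5, G+C=8 → Tm = 2(5)+4(8) = 42°C
Primer R: A+T=7, G+C=12 → Tm = 2(7)+4(12) = 62°C
42°C vs 62°C → primer R is higher.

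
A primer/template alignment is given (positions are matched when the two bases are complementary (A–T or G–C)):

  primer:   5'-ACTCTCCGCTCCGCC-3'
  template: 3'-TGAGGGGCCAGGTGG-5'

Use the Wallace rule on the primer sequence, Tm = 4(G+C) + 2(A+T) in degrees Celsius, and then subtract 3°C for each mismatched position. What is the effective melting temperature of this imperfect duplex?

43°C

Primer base counts: A=1, T=3, G=2, C=9 → A+T=4, G+C=11
Perfect-match Tm = 2(4) + 4(11) = 8 + 44 = 52°C
Mismatches (positions where the bases are not complementary): 3 (at positions 5, 9, 13)
Effective Tm = 52 − 3×3 = 52 − 9 = 43°C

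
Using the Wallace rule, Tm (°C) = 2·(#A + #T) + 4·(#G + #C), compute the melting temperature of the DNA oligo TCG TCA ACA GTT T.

36°C

G=2, A=3, T=5, C=3
So N_AT = 8 and N_GC = 5.
Tm = 4·5 + 2·8 = 20 + 16 = 36°C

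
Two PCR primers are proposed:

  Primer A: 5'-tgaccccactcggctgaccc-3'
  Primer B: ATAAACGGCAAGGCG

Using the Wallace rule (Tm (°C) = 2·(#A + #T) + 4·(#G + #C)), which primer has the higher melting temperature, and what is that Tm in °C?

Primer A, 68°C

Primer A: A+T=6, G+C=14 → Tm = 2(6)+4(14) = 68°C
Primer B: A+T=7, G+C=8 → Tm = 2(7)+4(8) = 46°C
68°C vs 46°C → primer A is higher.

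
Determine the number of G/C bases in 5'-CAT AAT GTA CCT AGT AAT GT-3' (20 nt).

6

C=3, A=7, T=7, G=3
G+C = 3 + 3 = 6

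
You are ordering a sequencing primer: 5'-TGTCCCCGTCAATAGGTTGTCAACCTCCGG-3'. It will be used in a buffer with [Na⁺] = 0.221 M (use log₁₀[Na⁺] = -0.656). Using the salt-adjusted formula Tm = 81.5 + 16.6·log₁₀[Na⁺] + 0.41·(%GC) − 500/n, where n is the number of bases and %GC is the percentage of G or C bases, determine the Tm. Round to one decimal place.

Length n = 30. T=8, C=10, G=7, A=5
G+C = 17, so %GC = 17/30 × 100 = 56.667%
Salt term: 16.6 × (-0.656) = -10.89
GC term: 0.41 × 56.667 = 23.233; length term: −500/30 = −16.667
Tm = 81.5 + (-10.89) + 23.233 − 16.667 = 77.176 → 77.2°C

77.2°C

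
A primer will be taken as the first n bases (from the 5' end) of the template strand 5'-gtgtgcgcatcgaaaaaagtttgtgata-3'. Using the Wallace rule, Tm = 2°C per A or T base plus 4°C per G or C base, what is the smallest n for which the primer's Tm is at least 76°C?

n = 27

First 26 bases: GTGTGCGCATCGAAAAAAGTTTGTGA → Tm = 74°C (< 76°C)
First 27 bases: GTGTGCGCATCGAAAAAAGTTTGTGAT → Tm = 76°C (≥ 76°C)
Each additional base adds 2°C (A/T) or 4°C (G/C), so Tm is non-decreasing in n; n = 27 is the first length to reach 76°C.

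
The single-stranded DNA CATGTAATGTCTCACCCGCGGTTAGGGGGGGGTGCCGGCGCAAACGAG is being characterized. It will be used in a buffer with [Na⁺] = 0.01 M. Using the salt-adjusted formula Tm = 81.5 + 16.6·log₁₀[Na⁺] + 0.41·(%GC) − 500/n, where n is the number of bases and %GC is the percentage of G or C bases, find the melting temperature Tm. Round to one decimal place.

Length n = 48. Base counts: C=12, G=19, A=9, T=8
G+C = 31, so %GC = 31/48 × 100 = 64.583%
Salt term: 16.6 × (-2) = -33.2
GC term: 0.41 × 64.583 = 26.479; length term: −500/48 = −10.417
Tm = 81.5 + (-33.2) + 26.479 − 10.417 = 64.362 → 64.4°C

64.4°C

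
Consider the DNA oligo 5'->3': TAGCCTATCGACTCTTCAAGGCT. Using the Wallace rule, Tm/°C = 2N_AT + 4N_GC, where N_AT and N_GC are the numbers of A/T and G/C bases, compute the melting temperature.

Scanning the sequence gives A=5, C=7, T=7, G=4.
A+T = 12, G+C = 11
Tm = 2×12 + 4×11 = 68°C

68°C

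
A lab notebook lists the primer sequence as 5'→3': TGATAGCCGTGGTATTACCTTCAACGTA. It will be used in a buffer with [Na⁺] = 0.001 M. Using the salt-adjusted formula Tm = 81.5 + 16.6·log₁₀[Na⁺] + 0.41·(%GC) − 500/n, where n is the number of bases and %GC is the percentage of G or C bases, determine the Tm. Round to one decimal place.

Length n = 28. Counting bases: G=6, T=9, C=6, A=7
G+C = 12, so %GC = 12/28 × 100 = 42.857%
Salt term: 16.6 × (-3) = -49.8
GC term: 0.41 × 42.857 = 17.571; length term: −500/28 = −17.857
Tm = 81.5 + (-49.8) + 17.571 − 17.857 = 31.414 → 31.4°C

31.4°C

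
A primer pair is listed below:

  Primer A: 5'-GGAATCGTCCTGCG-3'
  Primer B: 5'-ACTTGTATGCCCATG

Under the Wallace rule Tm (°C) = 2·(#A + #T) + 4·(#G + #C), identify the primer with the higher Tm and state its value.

Primer A: A+T=5, G+C=9 → Tm = 2(5)+4(9) = 46°C
Primer B: A+T=8, G+C=7 → Tm = 2(8)+4(7) = 44°C
46°C vs 44°C → primer A is higher.

Primer A, 46°C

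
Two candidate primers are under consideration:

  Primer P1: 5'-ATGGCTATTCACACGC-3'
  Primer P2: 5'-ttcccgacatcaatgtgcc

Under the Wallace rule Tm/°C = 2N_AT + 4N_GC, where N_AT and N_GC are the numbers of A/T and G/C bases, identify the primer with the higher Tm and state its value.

Primer P2, 58°C

Primer P1: A+T=8, G+C=8 → Tm = 2(8)+4(8) = 48°C
Primer P2: A+T=9, G+C=10 → Tm = 2(9)+4(10) = 58°C
48°C vs 58°C → primer P2 is higher.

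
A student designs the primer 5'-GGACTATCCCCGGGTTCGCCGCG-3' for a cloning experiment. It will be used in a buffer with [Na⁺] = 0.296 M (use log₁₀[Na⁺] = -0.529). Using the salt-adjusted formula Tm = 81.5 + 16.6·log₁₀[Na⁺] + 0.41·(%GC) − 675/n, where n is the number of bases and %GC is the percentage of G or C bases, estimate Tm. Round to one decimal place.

Length n = 23. Scanning the sequence gives G=8, A=2, C=9, T=4.
G+C = 17, so %GC = 17/23 × 100 = 73.913%
Salt term: 16.6 × (-0.529) = -8.781
GC term: 0.41 × 73.913 = 30.304; length term: −675/23 = −29.348
Tm = 81.5 + (-8.781) + 30.304 − 29.348 = 73.675 → 73.7°C

73.7°C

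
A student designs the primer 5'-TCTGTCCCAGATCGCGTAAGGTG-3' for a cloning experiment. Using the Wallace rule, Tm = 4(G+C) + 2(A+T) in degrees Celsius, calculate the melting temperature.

72°C

T=6, A=4, C=6, G=7
So N_AT = 10 and N_GC = 13.
Tm = 2×10 + 4×13 = 72°C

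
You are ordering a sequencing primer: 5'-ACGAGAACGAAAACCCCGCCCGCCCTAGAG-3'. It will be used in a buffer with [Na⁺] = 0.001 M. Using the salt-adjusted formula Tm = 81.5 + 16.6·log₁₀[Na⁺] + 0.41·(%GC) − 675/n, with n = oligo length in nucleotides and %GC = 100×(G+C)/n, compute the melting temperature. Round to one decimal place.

35.2°C

Length n = 30. Base counts: C=12, T=1, G=7, A=10
G+C = 19, so %GC = 19/30 × 100 = 63.333%
Salt term: 16.6 × (-3) = -49.8
GC term: 0.41 × 63.333 = 25.967; length term: −675/30 = −22.5
Tm = 81.5 + (-49.8) + 25.967 − 22.5 = 35.167 → 35.2°C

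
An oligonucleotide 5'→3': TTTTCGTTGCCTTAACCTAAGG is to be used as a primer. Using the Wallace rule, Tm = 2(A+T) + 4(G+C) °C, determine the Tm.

C=5, G=4, A=4, T=9
A+T = 13, G+C = 9
Tm = 2(13) + 4(9) = 26 + 36 = 62°C

62°C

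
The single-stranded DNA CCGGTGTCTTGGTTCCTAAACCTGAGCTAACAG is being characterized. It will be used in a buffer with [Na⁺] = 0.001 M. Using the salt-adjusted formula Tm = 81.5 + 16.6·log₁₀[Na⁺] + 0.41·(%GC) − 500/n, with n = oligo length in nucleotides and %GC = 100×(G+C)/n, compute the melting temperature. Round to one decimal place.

Length n = 33. Base counts: C=9, G=8, T=9, A=7
G+C = 17, so %GC = 17/33 × 100 = 51.515%
Salt term: 16.6 × (-3) = -49.8
GC term: 0.41 × 51.515 = 21.121; length term: −500/33 = −15.152
Tm = 81.5 + (-49.8) + 21.121 − 15.152 = 37.669 → 37.7°C

37.7°C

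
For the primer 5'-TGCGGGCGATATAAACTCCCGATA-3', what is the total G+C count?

12

Base counts: A=7, G=6, T=5, C=6
Total G or C: 6 + 6 = 12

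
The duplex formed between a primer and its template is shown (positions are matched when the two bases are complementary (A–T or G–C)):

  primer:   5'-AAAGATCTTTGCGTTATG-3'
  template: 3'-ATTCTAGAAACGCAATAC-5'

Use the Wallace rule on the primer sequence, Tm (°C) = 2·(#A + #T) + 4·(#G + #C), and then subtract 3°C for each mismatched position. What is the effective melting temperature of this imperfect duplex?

Primer base counts: A=5, T=7, G=4, C=2 → A+T=12, G+C=6
Perfect-match Tm = 2(12) + 4(6) = 24 + 24 = 48°C
Mismatches (positions where the bases are not complementary): 1 (at position 1)
Effective Tm = 48 − 1×3 = 48 − 3 = 45°C

45°C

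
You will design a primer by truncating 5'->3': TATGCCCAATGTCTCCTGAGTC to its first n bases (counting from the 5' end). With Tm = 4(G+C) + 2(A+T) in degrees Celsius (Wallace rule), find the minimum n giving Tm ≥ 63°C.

n = 22

First 21 bases: TATGCCCAATGTCTCCTGAGT → Tm = 62°C (< 63°C)
First 22 bases: TATGCCCAATGTCTCCTGAGTC → Tm = 66°C (≥ 63°C)
Each additional base adds 2°C (A/T) or 4°C (G/C), so Tm is non-decreasing in n; n = 22 is the first length to reach 63°C.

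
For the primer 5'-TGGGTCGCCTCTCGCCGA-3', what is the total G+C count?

13

Scanning the sequence gives C=7, G=6, A=1, T=4.
Total G or C: 6 + 7 = 13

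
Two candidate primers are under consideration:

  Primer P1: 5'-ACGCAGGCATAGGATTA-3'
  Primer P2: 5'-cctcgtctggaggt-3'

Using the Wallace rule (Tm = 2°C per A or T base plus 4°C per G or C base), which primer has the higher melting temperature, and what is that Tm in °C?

Primer P1, 50°C

Primer P1: A+T=9, G+C=8 → Tm = 2(9)+4(8) = 50°C
Primer P2: A+T=5, G+C=9 → Tm = 2(5)+4(9) = 46°C
50°C vs 46°C → primer P1 is higher.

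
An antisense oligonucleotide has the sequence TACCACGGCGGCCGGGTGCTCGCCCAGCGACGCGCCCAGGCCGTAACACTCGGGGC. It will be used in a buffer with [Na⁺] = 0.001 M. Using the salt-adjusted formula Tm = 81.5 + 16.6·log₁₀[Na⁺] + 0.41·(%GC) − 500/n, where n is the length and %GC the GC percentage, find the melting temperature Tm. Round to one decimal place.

Length n = 56. A=8, C=23, T=5, G=20
G+C = 43, so %GC = 43/56 × 100 = 76.786%
Salt term: 16.6 × (-3) = -49.8
GC term: 0.41 × 76.786 = 31.482; length term: −500/56 = −8.929
Tm = 81.5 + (-49.8) + 31.482 − 8.929 = 54.253 → 54.3°C

54.3°C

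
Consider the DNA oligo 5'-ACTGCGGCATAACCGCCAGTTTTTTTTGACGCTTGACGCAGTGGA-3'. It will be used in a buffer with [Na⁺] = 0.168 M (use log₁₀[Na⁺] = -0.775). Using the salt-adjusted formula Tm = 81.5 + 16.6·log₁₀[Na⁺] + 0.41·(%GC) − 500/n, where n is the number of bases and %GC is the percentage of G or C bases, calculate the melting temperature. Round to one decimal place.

78.5°C

Length n = 45. G=12, T=13, A=9, C=11
G+C = 23, so %GC = 23/45 × 100 = 51.111%
Salt term: 16.6 × (-0.775) = -12.865
GC term: 0.41 × 51.111 = 20.956; length term: −500/45 = −11.111
Tm = 81.5 + (-12.865) + 20.956 − 11.111 = 78.48 → 78.5°C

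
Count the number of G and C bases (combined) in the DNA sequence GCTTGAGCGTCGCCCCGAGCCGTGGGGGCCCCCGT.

28

G=14, A=2, T=5, C=14
G+C = 14 + 14 = 28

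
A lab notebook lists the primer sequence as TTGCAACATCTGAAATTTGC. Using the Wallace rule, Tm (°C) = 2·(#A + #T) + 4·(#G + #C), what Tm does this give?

54°C

Scanning the sequence gives A=6, T=7, G=3, C=4.
AT pairs contribute 13, GC pairs contribute 7.
Tm = 2×13 + 4×7 = 54°C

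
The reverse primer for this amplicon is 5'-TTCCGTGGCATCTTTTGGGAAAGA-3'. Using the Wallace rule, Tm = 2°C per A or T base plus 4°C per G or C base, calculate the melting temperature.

70°C

G=7, C=4, T=8, A=5
AT pairs contribute 13, GC pairs contribute 11.
Tm = 4·11 + 2·13 = 44 + 26 = 70°C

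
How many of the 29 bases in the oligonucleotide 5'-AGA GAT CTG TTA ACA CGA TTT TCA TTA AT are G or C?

8

T=11, G=4, C=4, A=10
G+C = 4 + 4 = 8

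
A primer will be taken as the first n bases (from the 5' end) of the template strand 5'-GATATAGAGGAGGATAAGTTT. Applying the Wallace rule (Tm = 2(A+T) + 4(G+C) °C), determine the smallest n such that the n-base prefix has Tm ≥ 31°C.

n = 12

First 11 bases: GATATAGAGGA → Tm = 30°C (< 31°C)
First 12 bases: GATATAGAGGAG → Tm = 34°C (≥ 31°C)
Since every base adds ≥2°C, Tm only increases with n, so the threshold is first crossed at n = 12.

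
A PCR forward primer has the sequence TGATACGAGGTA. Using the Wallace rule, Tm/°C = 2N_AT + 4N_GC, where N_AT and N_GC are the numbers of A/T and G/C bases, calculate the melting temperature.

A=4, G=4, C=1, T=3
So N_AT = 7 and N_GC = 5.
Tm = 4·5 + 2·7 = 20 + 14 = 34°C

34°C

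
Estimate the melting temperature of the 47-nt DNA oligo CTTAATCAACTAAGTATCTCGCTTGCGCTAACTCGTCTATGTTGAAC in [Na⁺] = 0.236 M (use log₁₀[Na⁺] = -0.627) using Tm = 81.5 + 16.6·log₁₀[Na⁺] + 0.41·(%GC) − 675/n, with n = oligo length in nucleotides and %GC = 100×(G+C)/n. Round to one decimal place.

73.3°C

Length n = 47. C=12, A=12, G=7, T=16
G+C = 19, so %GC = 19/47 × 100 = 40.426%
Salt term: 16.6 × (-0.627) = -10.408
GC term: 0.41 × 40.426 = 16.575; length term: −675/47 = −14.362
Tm = 81.5 + (-10.408) + 16.575 − 14.362 = 73.305 → 73.3°C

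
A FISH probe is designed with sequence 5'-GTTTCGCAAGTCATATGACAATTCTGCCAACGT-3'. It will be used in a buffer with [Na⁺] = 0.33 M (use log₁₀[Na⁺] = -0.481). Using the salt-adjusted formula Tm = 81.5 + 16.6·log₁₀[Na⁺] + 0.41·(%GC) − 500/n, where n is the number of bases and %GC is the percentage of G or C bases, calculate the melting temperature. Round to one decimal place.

75.8°C

Length n = 33. Counting bases: A=9, G=6, C=8, T=10
G+C = 14, so %GC = 14/33 × 100 = 42.424%
Salt term: 16.6 × (-0.481) = -7.985
GC term: 0.41 × 42.424 = 17.394; length term: −500/33 = −15.152
Tm = 81.5 + (-7.985) + 17.394 − 15.152 = 75.757 → 75.8°C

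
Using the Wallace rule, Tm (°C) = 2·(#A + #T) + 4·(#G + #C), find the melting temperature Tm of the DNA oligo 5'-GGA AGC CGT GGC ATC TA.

54°C

C=4, A=4, T=3, G=6
AT pairs contribute 7, GC pairs contribute 10.
Tm = 4·10 + 2·7 = 40 + 14 = 54°C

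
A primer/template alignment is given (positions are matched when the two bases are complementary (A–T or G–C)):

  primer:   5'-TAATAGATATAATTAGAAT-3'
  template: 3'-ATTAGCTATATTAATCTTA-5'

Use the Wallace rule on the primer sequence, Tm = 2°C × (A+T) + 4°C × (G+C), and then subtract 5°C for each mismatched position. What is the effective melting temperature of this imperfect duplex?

37°C

Primer base counts: A=10, T=7, G=2, C=0 → A+T=17, G+C=2
Perfect-match Tm = 2(17) + 4(2) = 34 + 8 = 42°C
Mismatches (positions where the bases are not complementary): 1 (at position 5)
Effective Tm = 42 − 1×5 = 42 − 5 = 37°C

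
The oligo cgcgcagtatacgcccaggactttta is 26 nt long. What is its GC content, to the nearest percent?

Counting bases: G=6, T=6, A=6, C=8
G+C = 6 + 8 = 14 out of 26 bases
%GC = 14/26 × 100 = 53.85% ≈ 54%

54%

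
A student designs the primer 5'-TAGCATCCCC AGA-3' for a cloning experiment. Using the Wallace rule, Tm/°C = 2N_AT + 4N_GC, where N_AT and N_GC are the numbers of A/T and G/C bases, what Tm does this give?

G=2, T=2, C=5, A=4
So N_AT = 6 and N_GC = 7.
Tm = 4·7 + 2·6 = 28 + 12 = 40°C

40°C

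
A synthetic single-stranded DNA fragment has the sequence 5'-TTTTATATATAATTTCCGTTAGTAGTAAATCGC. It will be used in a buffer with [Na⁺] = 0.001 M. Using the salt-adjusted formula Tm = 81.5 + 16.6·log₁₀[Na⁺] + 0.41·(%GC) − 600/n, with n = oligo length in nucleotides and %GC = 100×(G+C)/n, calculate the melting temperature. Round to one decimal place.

Length n = 33. A=10, G=4, T=15, C=4
G+C = 8, so %GC = 8/33 × 100 = 24.242%
Salt term: 16.6 × (-3) = -49.8
GC term: 0.41 × 24.242 = 9.939; length term: −600/33 = −18.182
Tm = 81.5 + (-49.8) + 9.939 − 18.182 = 23.457 → 23.5°C

23.5°C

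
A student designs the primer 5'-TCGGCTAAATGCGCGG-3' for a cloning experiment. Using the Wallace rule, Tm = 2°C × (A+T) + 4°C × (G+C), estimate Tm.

52°C

Counting bases: C=4, A=3, T=3, G=6
AT pairs contribute 6, GC pairs contribute 10.
Tm = 4·10 + 2·6 = 40 + 12 = 52°C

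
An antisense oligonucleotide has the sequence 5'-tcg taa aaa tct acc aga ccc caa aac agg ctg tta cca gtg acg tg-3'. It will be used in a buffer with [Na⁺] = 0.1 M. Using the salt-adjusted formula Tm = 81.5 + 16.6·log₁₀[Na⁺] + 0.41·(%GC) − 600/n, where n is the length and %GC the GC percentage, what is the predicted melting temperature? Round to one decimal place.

Length n = 47. Scanning the sequence gives C=13, A=16, T=9, G=9.
G+C = 22, so %GC = 22/47 × 100 = 46.809%
Salt term: 16.6 × (-1) = -16.6
GC term: 0.41 × 46.809 = 19.192; length term: −600/47 = −12.766
Tm = 81.5 + (-16.6) + 19.192 − 12.766 = 71.326 → 71.3°C

71.3°C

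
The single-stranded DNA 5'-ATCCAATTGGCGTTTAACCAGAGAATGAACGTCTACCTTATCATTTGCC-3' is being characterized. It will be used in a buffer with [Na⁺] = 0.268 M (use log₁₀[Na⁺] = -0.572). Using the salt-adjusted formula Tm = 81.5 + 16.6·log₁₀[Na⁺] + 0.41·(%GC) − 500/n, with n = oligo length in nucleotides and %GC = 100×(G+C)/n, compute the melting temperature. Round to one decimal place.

Length n = 49. Base counts: T=15, C=12, A=14, G=8
G+C = 20, so %GC = 20/49 × 100 = 40.816%
Salt term: 16.6 × (-0.572) = -9.495
GC term: 0.41 × 40.816 = 16.735; length term: −500/49 = −10.204
Tm = 81.5 + (-9.495) + 16.735 − 10.204 = 78.536 → 78.5°C

78.5°C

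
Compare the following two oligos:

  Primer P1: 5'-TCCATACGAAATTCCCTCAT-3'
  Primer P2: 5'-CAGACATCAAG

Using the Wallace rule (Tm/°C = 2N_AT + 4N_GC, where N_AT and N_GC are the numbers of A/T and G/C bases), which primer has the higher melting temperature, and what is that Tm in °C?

Primer P1, 56°C

Primer P1: A+T=12, G+C=8 → Tm = 2(12)+4(8) = 56°C
Primer P2: A+T=6, G+C=5 → Tm = 2(6)+4(5) = 32°C
56°C vs 32°C → primer P1 is higher.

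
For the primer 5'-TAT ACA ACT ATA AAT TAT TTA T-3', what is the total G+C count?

2

G=0, T=10, C=2, A=10
G+C = 0 + 2 = 2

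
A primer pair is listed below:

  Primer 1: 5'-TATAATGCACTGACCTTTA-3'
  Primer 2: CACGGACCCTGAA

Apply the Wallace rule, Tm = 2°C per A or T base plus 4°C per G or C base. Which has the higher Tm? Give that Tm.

Primer 1, 50°C

Primer 1: A+T=13, G+C=6 → Tm = 2(13)+4(6) = 50°C
Primer 2: A+T=5, G+C=8 → Tm = 2(5)+4(8) = 42°C
50°C vs 42°C → primer 1 is higher.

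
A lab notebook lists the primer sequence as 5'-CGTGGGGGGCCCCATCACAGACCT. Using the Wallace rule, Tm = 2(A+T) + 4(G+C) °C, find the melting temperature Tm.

Scanning the sequence gives G=8, A=4, T=3, C=9.
A+T = 7, G+C = 17
Tm = 2(7) + 4(17) = 14 + 68 = 82°C

82°C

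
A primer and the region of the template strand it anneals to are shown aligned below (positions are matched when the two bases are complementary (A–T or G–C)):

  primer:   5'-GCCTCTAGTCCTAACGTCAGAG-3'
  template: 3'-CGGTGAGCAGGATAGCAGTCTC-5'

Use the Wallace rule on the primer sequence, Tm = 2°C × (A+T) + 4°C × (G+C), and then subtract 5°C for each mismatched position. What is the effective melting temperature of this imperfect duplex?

Primer base counts: A=5, T=5, G=5, C=7 → A+T=10, G+C=12
Perfect-match Tm = 2(10) + 4(12) = 20 + 48 = 68°C
Mismatches (positions where the bases are not complementary): 3 (at positions 4, 7, 14)
Effective Tm = 68 − 3×5 = 68 − 15 = 53°C

53°C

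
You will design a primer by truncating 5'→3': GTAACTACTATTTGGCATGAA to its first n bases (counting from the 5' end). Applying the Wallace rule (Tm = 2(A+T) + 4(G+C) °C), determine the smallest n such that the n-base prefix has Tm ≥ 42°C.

First 15 bases: GTAACTACTATTTGG → Tm = 40°C (< 42°C)
First 16 bases: GTAACTACTATTTGGC → Tm = 44°C (≥ 42°C)
Since every base adds ≥2°C, Tm only increases with n, so the threshold is first crossed at n = 16.

n = 16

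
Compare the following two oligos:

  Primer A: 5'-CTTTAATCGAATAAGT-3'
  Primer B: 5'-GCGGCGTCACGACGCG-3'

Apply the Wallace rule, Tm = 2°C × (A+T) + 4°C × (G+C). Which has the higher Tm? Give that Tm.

Primer B, 58°C

Primer A: A+T=12, G+C=4 → Tm = 2(12)+4(4) = 40°C
Primer B: A+T=3, G+C=13 → Tm = 2(3)+4(13) = 58°C
40°C vs 58°C → primer B is higher.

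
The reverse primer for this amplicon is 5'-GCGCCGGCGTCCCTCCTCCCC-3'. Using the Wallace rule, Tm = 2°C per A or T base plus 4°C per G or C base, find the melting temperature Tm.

Base counts: G=5, C=13, A=0, T=3
AT pairs contribute 3, GC pairs contribute 18.
Tm = 2×3 + 4×18 = 78°C

78°C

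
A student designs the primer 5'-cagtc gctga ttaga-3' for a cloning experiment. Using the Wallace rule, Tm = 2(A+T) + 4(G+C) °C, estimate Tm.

A=4, T=4, C=3, G=4
So N_AT = 8 and N_GC = 7.
Tm = 4·7 + 2·8 = 28 + 16 = 44°C

44°C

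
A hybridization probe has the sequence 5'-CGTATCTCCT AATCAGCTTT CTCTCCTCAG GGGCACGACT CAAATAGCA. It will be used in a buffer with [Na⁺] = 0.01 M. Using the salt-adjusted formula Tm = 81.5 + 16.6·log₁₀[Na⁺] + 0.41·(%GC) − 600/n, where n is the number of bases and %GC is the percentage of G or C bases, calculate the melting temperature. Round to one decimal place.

Length n = 49. Scanning the sequence gives C=16, A=12, T=13, G=8.
G+C = 24, so %GC = 24/49 × 100 = 48.98%
Salt term: 16.6 × (-2) = -33.2
GC term: 0.41 × 48.98 = 20.082; length term: −600/49 = −12.245
Tm = 81.5 + (-33.2) + 20.082 − 12.245 = 56.137 → 56.1°C

56.1°C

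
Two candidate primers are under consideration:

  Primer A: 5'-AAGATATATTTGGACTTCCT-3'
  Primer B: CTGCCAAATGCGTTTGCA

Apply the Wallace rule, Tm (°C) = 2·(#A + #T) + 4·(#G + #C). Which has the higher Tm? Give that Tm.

Primer B, 54°C

Primer A: A+T=14, G+C=6 → Tm = 2(14)+4(6) = 52°C
Primer B: A+T=9, G+C=9 → Tm = 2(9)+4(9) = 54°C
52°C vs 54°C → primer B is higher.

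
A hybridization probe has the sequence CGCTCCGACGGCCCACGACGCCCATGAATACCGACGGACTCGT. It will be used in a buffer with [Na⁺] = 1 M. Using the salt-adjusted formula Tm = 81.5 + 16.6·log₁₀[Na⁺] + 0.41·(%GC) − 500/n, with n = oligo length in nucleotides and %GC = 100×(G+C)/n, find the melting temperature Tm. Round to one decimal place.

97.5°C

Length n = 43. Scanning the sequence gives A=9, G=11, C=18, T=5.
G+C = 29, so %GC = 29/43 × 100 = 67.442%
Salt term: 16.6 × (0) = 0
GC term: 0.41 × 67.442 = 27.651; length term: −500/43 = −11.628
Tm = 81.5 + (0) + 27.651 − 11.628 = 97.523 → 97.5°C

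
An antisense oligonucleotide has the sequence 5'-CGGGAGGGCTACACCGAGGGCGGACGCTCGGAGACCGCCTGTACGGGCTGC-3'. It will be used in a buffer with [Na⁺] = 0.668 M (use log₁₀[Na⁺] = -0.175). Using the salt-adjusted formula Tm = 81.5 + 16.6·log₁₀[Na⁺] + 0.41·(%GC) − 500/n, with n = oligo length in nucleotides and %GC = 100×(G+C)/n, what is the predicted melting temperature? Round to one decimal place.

99.3°C

Length n = 51. A=8, C=16, T=5, G=22
G+C = 38, so %GC = 38/51 × 100 = 74.51%
Salt term: 16.6 × (-0.175) = -2.905
GC term: 0.41 × 74.51 = 30.549; length term: −500/51 = −9.804
Tm = 81.5 + (-2.905) + 30.549 − 9.804 = 99.34 → 99.3°C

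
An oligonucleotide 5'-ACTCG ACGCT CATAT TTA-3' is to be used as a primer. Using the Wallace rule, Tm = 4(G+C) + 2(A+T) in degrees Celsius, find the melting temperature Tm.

50°C

T=6, A=5, C=5, G=2
AT pairs contribute 11, GC pairs contribute 7.
Tm = 2(11) + 4(7) = 22 + 28 = 50°C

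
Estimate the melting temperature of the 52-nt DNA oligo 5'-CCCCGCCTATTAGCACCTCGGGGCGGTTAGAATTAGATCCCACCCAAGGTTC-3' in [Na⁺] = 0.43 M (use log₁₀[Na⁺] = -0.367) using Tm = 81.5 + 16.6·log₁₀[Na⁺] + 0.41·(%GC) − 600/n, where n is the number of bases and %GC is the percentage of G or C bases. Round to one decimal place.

Length n = 52. Base counts: A=11, C=18, T=11, G=12
G+C = 30, so %GC = 30/52 × 100 = 57.692%
Salt term: 16.6 × (-0.367) = -6.092
GC term: 0.41 × 57.692 = 23.654; length term: −600/52 = −11.538
Tm = 81.5 + (-6.092) + 23.654 − 11.538 = 87.524 → 87.5°C

87.5°C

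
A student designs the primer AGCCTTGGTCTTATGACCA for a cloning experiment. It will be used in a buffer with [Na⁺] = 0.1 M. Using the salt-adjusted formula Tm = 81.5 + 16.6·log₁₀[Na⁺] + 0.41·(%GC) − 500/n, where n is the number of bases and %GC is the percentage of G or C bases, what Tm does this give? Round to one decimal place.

58.0°C

Length n = 19. Counting bases: C=5, A=4, T=6, G=4
G+C = 9, so %GC = 9/19 × 100 = 47.368%
Salt term: 16.6 × (-1) = -16.6
GC term: 0.41 × 47.368 = 19.421; length term: −500/19 = −26.316
Tm = 81.5 + (-16.6) + 19.421 − 26.316 = 58.005 → 58.0°C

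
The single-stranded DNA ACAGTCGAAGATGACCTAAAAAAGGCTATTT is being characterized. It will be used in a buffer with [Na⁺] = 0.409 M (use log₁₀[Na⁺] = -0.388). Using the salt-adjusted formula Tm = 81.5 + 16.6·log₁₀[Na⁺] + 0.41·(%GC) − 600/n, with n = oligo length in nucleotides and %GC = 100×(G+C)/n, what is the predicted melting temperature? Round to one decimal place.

Length n = 31. A=13, C=5, G=6, T=7
G+C = 11, so %GC = 11/31 × 100 = 35.484%
Salt term: 16.6 × (-0.388) = -6.441
GC term: 0.41 × 35.484 = 14.548; length term: −600/31 = −19.355
Tm = 81.5 + (-6.441) + 14.548 − 19.355 = 70.252 → 70.3°C

70.3°C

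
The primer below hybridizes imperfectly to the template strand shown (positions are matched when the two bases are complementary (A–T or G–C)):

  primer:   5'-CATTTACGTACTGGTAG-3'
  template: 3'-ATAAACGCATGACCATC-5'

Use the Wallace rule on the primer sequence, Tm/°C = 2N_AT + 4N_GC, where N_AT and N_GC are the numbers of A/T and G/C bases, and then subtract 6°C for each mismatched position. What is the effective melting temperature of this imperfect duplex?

36°C

Primer base counts: A=4, T=6, G=4, C=3 → A+T=10, G+C=7
Perfect-match Tm = 2(10) + 4(7) = 20 + 28 = 48°C
Mismatches (positions where the bases are not complementary): 2 (at positions 1, 6)
Effective Tm = 48 − 2×6 = 48 − 12 = 36°C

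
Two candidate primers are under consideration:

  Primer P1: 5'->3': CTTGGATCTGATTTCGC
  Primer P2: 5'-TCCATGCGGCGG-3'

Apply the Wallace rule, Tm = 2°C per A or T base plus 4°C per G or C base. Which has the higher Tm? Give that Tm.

Primer P1: A+T=9, G+C=8 → Tm = 2(9)+4(8) = 50°C
Primer P2: A+T=3, G+C=9 → Tm = 2(3)+4(9) = 42°C
50°C vs 42°C → primer P1 is higher.

Primer P1, 50°C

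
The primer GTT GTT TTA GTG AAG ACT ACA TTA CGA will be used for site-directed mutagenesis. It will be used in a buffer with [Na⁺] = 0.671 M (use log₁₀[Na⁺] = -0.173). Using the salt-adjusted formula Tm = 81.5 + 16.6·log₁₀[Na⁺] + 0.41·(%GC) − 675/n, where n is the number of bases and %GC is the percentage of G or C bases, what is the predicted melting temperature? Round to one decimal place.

Length n = 27. Scanning the sequence gives C=3, G=6, T=10, A=8.
G+C = 9, so %GC = 9/27 × 100 = 33.333%
Salt term: 16.6 × (-0.173) = -2.872
GC term: 0.41 × 33.333 = 13.667; length term: −675/27 = −25
Tm = 81.5 + (-2.872) + 13.667 − 25 = 67.295 → 67.3°C

67.3°C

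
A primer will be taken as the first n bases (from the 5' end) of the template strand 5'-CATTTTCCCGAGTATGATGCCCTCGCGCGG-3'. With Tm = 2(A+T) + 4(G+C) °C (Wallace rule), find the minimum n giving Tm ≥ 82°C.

First 26 bases: CATTTTCCCGAGTATGATGCCCTCGC → Tm = 80°C (< 82°C)
First 27 bases: CATTTTCCCGAGTATGATGCCCTCGCG → Tm = 84°C (≥ 82°C)
Each additional base adds 2°C (A/T) or 4°C (G/C), so Tm is non-decreasing in n; n = 27 is the first length to reach 82°C.

n = 27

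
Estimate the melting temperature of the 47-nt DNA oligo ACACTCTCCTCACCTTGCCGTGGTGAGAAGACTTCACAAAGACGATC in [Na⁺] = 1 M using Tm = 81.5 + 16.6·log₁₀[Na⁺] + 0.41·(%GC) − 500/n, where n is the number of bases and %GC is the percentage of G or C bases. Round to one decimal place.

Length n = 47. C=15, A=13, G=9, T=10
G+C = 24, so %GC = 24/47 × 100 = 51.064%
Salt term: 16.6 × (0) = 0
GC term: 0.41 × 51.064 = 20.936; length term: −500/47 = −10.638
Tm = 81.5 + (0) + 20.936 − 10.638 = 91.798 → 91.8°C

91.8°C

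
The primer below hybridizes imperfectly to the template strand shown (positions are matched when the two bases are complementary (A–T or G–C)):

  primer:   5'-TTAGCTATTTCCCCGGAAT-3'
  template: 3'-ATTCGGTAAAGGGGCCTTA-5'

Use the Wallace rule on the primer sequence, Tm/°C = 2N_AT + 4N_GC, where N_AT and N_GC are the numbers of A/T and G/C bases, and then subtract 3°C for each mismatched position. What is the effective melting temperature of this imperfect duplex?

48°C

Primer base counts: A=4, T=7, G=3, C=5 → A+T=11, G+C=8
Perfect-match Tm = 2(11) + 4(8) = 22 + 32 = 54°C
Mismatches (positions where the bases are not complementary): 2 (at positions 2, 6)
Effective Tm = 54 − 2×3 = 54 − 6 = 48°C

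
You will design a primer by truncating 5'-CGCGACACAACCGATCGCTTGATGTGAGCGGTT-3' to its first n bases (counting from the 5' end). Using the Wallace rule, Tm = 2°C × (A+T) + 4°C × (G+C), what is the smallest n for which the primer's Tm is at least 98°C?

n = 31

First 30 bases: CGCGACACAACCGATCGCTTGATGTGAGCG → Tm = 96°C (< 98°C)
First 31 bases: CGCGACACAACCGATCGCTTGATGTGAGCGG → Tm = 100°C (≥ 98°C)
Each additional base adds 2°C (A/T) or 4°C (G/C), so Tm is non-decreasing in n; n = 31 is the first length to reach 98°C.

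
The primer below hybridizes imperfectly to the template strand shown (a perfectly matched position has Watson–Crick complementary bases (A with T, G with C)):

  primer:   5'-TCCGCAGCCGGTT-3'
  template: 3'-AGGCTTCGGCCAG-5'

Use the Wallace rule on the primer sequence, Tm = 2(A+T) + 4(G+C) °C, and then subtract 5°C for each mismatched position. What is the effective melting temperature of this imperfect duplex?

34°C

Primer base counts: A=1, T=3, G=4, C=5 → A+T=4, G+C=9
Perfect-match Tm = 2(4) + 4(9) = 8 + 36 = 44°C
Mismatches (positions where the bases are not complementary): 2 (at positions 5, 13)
Effective Tm = 44 − 2×5 = 44 − 10 = 34°C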